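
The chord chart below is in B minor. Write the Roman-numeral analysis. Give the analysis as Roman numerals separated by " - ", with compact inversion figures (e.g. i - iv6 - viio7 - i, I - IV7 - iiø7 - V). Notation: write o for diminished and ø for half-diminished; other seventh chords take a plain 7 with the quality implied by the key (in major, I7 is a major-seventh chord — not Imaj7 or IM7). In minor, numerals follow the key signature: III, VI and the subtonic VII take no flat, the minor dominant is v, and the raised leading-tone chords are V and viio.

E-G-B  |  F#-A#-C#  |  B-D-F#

E-G-B: root E is the subdominant; minor triad there is iv.
F#-A#-C# has root F#, degree 5 in B minor, so V.
B-D-F# has root B, degree 1 in B minor, so i.

iv - V - i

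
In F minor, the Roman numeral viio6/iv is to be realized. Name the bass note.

The applied chord viio6/iv is rooted on A: A-C-Eb.
The figure 6 means first inversion — the third is in the bass.

C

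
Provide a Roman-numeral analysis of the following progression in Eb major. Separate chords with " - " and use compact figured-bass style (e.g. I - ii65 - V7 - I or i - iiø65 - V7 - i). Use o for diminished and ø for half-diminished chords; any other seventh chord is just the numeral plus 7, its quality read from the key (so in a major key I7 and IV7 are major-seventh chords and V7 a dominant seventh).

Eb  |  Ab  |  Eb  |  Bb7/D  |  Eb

Eb has root Eb, degree 1 in Eb major, so I.
Ab has root Ab, degree 4 in Eb major, so IV.
Eb has root Eb, degree 1 in Eb major, so I.
Bb7/D: root Bb is the dominant; dominant seventh chord there is V65.
Eb: root Eb is the tonic; major triad there is I.

I - IV - I - V65 - I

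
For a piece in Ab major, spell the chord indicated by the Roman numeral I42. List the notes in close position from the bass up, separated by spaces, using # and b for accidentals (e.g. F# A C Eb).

G Ab C Eb

The numeral's case and figure indicate a major seventh chord. In Ab major its root, scale degree 1, is Ab.
That chord is spelled Ab-C-Eb-G.
With the 42 figure the chord is in third inversion; from the bass G upward in close position it reads G-Ab-C-Eb.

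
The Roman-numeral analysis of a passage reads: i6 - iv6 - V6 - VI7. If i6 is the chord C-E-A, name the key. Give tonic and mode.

The chord Am/C is a minor triad rooted on A; its label is i6.
If A is scale degree 1 and the mode makes that degree carry a minor triad, the tonic is A and the mode is minor.

A minor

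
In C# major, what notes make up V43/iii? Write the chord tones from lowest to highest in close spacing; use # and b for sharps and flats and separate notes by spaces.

F## A# B# D##

The slash means an applied dominant: we want the dominant of iii. In C# major, iii is E# minor, and its dominant is built on B#.
Building a dominant seventh chord on B# gives B#-D##-F##-A#.
With the 43 figure the chord is in second inversion; from the bass F## upward in close position it reads F##-A#-B#-D##.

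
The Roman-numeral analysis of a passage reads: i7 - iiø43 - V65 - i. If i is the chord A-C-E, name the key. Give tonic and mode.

A minor

The anchor chord is a minor triad on A, labeled i.
If A is scale degree 1 and the mode makes that degree carry a minor triad, the tonic is A and the mode is minor.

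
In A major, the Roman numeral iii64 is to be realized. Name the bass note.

G#

iii in A major has root C#; the chord is C#-E-G#.
The figure 64 means second inversion — the fifth is in the bass.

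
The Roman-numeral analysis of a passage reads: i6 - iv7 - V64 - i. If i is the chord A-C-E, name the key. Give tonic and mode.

A minor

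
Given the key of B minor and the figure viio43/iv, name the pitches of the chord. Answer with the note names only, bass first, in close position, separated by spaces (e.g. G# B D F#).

A C D# F#

viio43/iv is a secondary leading-tone chord. The target iv is E in B minor; the applied chord is rooted a semitone below, on D#.
Building a fully diminished seventh chord on D# gives D#-F#-A-C.
With the 43 figure the chord is in second inversion; from the bass A upward in close position it reads A-C-D#-F#.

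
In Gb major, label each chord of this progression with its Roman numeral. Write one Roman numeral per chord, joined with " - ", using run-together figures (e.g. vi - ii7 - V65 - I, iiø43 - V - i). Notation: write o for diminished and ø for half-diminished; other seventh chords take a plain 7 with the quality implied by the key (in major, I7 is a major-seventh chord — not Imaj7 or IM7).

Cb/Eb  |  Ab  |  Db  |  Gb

Cb/Eb: root Cb is the subdominant; major triad there is IV6.
Ab is the secondary dominant of V (major triad on Ab): V/V.
Db has root Db, degree 5 in Gb major, so V.
Gb: major triad on Gb = scale degree 1 → I.

IV6 - V/V - V - I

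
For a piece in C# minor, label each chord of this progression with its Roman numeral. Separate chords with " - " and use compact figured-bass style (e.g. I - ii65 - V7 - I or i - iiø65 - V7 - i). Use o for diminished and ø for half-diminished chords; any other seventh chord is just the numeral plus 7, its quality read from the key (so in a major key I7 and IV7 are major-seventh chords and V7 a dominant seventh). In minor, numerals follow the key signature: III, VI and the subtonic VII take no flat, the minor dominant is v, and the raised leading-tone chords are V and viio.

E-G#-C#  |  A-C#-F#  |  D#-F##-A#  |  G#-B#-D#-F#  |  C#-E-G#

i6 - iv6 - V/V - V7 - i

E-G#-C#: minor triad on C# = scale degree 1 → i6.
A-C#-F# has root F#, degree 4 in C# minor, so iv6.
D#-F##-A# is the secondary dominant of V (major triad on D#): V/V.
G#-B#-D#-F#: dominant seventh chord on G# = scale degree 5 → V7.
C#-E-G#: root C# is the tonic; minor triad there is i.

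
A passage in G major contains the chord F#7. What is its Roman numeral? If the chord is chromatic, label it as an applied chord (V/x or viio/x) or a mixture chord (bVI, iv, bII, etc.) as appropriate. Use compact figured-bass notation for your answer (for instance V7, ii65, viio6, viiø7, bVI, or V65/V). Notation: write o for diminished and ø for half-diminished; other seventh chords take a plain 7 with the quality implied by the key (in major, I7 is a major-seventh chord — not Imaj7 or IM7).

V7/iii

The pitches F#-A#-C#-E form a dominant seventh chord rooted on F#.
F# is not a diatonic chord root with this quality in G major, but it lies a perfect fifth above B (iii), so the chord functions as an applied dominant of iii.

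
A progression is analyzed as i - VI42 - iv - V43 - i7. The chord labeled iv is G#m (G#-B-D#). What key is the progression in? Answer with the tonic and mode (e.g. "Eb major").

iv is given as G#-B-D# — a minor triad with root G#.
iv on G# implies G# is the subdominant; that puts the tonic at D#, and the lowercase numeral fits minor mode.

D# minor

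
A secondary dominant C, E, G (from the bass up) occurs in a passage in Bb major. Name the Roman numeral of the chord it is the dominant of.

V

The chord is a major triad on C.
A dominant resolves down a perfect fifth: C → F. In Bb major, F is scale degree 5, i.e. V.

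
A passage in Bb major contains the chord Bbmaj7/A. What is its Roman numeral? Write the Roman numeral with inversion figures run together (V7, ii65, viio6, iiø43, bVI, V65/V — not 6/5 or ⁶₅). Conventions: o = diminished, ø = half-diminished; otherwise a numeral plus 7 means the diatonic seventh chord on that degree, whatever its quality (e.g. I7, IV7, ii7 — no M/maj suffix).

I42

The pitches Bb-D-F-A form a major seventh chord rooted on Bb.
In Bb major, Bb is the tonic; the diatonic major seventh chord there is I7.
With A in the bass the chord is in third inversion, so the figured bass is 42.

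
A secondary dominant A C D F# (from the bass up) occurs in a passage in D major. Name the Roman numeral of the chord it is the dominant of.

IV

The chord is a dominant seventh chord on D.
A dominant resolves down a perfect fifth: D → G. In D major, G is scale degree 4, i.e. IV.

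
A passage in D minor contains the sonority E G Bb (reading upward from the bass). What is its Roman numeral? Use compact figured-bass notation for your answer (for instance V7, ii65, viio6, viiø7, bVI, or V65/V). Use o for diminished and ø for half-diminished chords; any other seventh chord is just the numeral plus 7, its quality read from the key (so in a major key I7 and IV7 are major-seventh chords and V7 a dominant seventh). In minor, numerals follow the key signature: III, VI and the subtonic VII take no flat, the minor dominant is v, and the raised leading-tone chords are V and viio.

Stacked in thirds the chord is E-G-Bb: a diminished triad on E.
In D minor, E is the supertonic; the diatonic diminished triad there is iio.

iio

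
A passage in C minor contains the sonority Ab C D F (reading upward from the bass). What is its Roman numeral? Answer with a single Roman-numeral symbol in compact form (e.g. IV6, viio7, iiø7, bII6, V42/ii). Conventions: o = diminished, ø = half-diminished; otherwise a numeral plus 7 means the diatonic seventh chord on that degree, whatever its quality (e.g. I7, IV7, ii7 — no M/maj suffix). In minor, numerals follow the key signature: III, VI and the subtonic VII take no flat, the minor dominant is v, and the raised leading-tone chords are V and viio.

iiø43

Stacked in thirds the chord is D-F-Ab-C: a half-diminished seventh chord on D.
D is scale degree 2 in C minor, and a half-diminished seventh chord on that degree is written iiø7.
With Ab in the bass the chord is in second inversion, so the figured bass is 43.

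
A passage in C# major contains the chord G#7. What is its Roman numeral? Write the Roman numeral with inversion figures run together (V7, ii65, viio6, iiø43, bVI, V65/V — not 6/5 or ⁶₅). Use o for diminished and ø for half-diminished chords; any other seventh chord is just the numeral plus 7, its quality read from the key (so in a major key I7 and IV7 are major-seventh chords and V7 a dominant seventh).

V7

Stacked in thirds the chord is G#-B#-D#-F#: a dominant seventh chord on G#.
In C# major, G# is the dominant; the diatonic dominant seventh chord there is V7.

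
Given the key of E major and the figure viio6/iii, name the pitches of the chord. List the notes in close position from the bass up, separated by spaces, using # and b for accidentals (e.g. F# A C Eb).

viio6/iii is a secondary leading-tone chord. The target iii is G# in E major; the applied chord is rooted a semitone below, on F##.
Building a diminished triad on F## gives F##-A#-C#.
The figured bass 6 indicates first inversion, placing the third (A#) in the bass: A#-C#-F##.

A# C# F##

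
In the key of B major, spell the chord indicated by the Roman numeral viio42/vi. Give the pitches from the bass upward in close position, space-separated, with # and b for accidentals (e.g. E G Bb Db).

E F## A# C#

The slash marks an applied leading-tone chord: viio of vi. In B major, vi is G#, so the leading tone to it is F##, a half step below.
Building a fully diminished seventh chord on F## gives F##-A#-C#-E.
The figured bass 42 indicates third inversion, placing the seventh (E) in the bass: E-F##-A#-C#.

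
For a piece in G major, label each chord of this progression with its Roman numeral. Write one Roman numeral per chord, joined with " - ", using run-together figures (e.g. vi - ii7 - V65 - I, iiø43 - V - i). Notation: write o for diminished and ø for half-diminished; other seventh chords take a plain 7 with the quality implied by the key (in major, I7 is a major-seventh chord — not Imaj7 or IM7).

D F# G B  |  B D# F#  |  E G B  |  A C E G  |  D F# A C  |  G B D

D-F#-G-B: major seventh chord on G = scale degree 1 → I43.
B-D#-F#: chromatic; B is V of vi, so V/vi.
E-G-B: root E is the submediant; minor triad there is vi.
A-C-E-G has root A, degree 2 in G major, so ii7.
D-F#-A-C: dominant seventh chord on D = scale degree 5 → V7.
G-B-D: root G is the tonic; major triad there is I.

I43 - V/vi - vi - ii7 - V7 - I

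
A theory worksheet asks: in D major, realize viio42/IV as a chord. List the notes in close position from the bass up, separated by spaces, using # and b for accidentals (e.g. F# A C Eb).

Eb F# A C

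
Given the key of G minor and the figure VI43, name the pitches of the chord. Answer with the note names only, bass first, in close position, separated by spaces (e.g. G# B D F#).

The numeral's case and figure indicate a major seventh chord. In G minor its root, the submediant, is Eb.
Stacking thirds from Eb gives Eb-G-Bb-D.
With the 43 figure the chord is in second inversion; from the bass Bb upward in close position it reads Bb-D-Eb-G.

Bb D Eb G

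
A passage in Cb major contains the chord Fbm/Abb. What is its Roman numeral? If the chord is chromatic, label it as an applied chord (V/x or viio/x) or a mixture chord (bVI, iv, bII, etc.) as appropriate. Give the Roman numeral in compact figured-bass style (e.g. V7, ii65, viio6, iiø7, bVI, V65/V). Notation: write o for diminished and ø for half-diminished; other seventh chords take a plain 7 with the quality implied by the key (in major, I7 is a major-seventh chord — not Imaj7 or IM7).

iv6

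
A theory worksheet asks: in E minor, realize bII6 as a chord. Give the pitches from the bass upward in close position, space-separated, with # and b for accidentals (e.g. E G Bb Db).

Scale degree 2 in E minor is F#; lowering it a half step gives F. bII6 is the Neapolitan sixth — a major triad on the lowered second degree, here in its customary first inversion.
So the chord is F-A-C.
The figured bass 6 indicates first inversion, placing the third (A) in the bass: A-C-F.

A C F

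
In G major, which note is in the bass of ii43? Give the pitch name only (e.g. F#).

E

ii in G major has root A; the chord is A-C-E-G.
The figure 43 means second inversion — the fifth is in the bass.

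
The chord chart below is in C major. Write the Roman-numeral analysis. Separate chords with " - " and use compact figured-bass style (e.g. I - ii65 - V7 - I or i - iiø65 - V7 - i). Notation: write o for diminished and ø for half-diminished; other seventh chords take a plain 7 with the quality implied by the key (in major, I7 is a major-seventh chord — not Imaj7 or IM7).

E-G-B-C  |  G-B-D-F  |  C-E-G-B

I65 - V7 - I7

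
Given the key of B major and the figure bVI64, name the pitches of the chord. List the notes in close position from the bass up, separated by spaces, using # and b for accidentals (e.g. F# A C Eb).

bVI64 is a major triad on the lowered sixth degree, borrowed from the parallel minor. In B major that root is G.
So the chord is G-B-D, a major triad.
With the 64 figure the chord is in second inversion; from the bass D upward in close position it reads D-G-B.

D G B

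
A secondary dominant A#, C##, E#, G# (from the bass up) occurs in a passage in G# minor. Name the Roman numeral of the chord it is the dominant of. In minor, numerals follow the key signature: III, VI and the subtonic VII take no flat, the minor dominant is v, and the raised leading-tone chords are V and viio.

The chord is a dominant seventh chord on A#.
A dominant resolves down a perfect fifth: A# → D#. In G# minor, D# is scale degree 5, i.e. V.

V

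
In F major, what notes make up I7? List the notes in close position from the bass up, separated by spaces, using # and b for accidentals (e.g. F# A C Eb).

The numeral's case and figure indicate a major seventh chord. In F major its root, the tonic, is F.
That chord is spelled F-A-C-E.

F A C E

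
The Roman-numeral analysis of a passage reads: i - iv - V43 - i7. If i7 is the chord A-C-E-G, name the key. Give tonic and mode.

A minor

The anchor chord is a minor seventh chord on A, labeled i7.
If A is scale degree 1 and the mode makes that degree carry a minor seventh chord, the tonic is A and the mode is minor.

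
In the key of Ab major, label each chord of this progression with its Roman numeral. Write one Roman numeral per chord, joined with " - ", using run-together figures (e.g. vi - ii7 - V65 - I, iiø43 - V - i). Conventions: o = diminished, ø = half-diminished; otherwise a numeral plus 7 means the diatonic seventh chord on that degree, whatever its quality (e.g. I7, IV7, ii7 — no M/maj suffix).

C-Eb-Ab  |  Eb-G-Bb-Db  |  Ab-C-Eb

I6 - V7 - I

C-Eb-Ab has root Ab, degree 1 in Ab major, so I6.
Eb-G-Bb-Db: dominant seventh chord on Eb = scale degree 5 → V7.
Ab-C-Eb: major triad on Ab = scale degree 1 → I.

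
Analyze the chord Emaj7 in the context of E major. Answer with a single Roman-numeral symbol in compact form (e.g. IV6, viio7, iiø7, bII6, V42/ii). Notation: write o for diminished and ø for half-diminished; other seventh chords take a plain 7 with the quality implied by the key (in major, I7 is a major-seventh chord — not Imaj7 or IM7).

I7

The pitches E-G#-B-D# form a major seventh chord rooted on E.
In E major, E is the tonic; the diatonic major seventh chord there is I7.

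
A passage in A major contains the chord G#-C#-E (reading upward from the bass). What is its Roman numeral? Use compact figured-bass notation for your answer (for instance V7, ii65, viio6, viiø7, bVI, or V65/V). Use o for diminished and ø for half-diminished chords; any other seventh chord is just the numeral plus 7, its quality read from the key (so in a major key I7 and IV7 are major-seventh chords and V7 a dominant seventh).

The pitches C#-E-G# form a minor triad rooted on C#.
In A major, C# is the mediant; the diatonic minor triad there is iii.
With G# in the bass the chord is in second inversion, so the figured bass is 64.

iii64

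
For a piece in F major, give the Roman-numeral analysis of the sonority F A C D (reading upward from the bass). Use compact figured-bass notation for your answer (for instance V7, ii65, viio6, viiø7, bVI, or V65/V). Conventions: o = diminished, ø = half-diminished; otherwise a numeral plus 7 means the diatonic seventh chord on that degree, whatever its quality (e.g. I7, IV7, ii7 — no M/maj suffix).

The pitches D-F-A-C form a minor seventh chord rooted on D.
D is scale degree 6 in F major, and a minor seventh chord on that degree is written vi7.
With F in the bass the chord is in first inversion, so the figured bass is 65.

vi65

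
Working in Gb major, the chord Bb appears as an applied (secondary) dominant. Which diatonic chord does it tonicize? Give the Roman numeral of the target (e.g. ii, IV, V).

The chord is a major triad on Bb.
A dominant resolves down a perfect fifth: Bb → Eb. In Gb major, Eb is scale degree 6, i.e. vi.

vi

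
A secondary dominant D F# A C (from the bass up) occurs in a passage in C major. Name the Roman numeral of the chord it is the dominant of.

V

The chord is a dominant seventh chord on D.
A dominant resolves down a perfect fifth: D → G. In C major, G is scale degree 5, i.e. V.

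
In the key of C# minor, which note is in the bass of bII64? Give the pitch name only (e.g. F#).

bII in C# minor has root D; the chord is D-F#-A.
The figure 64 means second inversion — the fifth is in the bass.

A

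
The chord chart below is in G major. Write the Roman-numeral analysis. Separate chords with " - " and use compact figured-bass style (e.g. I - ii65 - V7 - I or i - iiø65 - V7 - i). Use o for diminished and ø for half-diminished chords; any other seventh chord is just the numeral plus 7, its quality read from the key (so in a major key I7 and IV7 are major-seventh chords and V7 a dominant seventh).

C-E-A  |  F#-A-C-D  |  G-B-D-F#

ii6 - V65 - I7

C-E-A: minor triad on A = scale degree 2 → ii6.
F#-A-C-D: dominant seventh chord on D = scale degree 5 → V65.
G-B-D-F# has root G, degree 1 in G major, so I7.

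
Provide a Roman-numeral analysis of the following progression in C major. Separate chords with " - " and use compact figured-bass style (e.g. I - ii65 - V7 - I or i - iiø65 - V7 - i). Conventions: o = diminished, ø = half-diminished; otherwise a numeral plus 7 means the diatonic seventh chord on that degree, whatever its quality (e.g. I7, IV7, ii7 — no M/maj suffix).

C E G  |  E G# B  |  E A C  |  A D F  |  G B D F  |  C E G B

I - V/vi - vi64 - ii64 - V7 - I7

C-E-G: root C is the tonic; major triad there is I.
E-G#-B: chromatic; E is V of vi, so V/vi.
E-A-C has root A, degree 6 in C major, so vi64.
A-D-F: minor triad on D = scale degree 2 → ii64.
G-B-D-F: root G is the dominant; dominant seventh chord there is V7.
C-E-G-B: major seventh chord on C = scale degree 1 → I7.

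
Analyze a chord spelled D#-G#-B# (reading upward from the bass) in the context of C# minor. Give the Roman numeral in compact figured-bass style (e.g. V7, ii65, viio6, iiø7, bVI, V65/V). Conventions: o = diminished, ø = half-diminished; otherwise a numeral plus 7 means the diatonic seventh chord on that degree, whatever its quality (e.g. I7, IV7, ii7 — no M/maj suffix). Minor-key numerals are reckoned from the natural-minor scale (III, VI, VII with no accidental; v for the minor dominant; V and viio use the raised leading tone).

V64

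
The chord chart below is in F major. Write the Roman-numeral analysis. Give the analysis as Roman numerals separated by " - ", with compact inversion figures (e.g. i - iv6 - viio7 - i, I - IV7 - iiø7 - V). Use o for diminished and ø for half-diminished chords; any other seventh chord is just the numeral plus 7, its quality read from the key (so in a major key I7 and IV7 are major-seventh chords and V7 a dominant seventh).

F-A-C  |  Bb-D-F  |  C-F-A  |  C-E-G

I - IV - I64 - V

F-A-C: major triad on F = scale degree 1 → I.
Bb-D-F has root Bb, degree 4 in F major, so IV.
C-F-A has root F, degree 1 in F major, so I64.
C-E-G: major triad on C = scale degree 5 → V.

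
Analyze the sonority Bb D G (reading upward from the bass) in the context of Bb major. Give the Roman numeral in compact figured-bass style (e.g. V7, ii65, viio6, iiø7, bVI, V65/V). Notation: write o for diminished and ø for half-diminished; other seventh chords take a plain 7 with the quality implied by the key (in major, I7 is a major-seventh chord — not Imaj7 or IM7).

vi6

Stacked in thirds the chord is G-Bb-D: a minor triad on G.
G is scale degree 6 in Bb major, and a minor triad on that degree is written vi.
With Bb in the bass the chord is in first inversion, so the figured bass is 6.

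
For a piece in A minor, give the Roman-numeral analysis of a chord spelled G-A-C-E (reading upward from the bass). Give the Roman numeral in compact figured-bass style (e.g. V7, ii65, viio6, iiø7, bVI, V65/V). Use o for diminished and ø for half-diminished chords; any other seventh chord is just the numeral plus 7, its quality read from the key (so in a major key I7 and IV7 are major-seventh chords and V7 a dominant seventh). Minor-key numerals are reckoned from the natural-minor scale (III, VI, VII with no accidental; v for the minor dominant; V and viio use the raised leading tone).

i42

The pitches A-C-E-G form a minor seventh chord rooted on A.
A is scale degree 1 in A minor, and a minor seventh chord on that degree is written i7.
With G in the bass the chord is in third inversion, so the figured bass is 42.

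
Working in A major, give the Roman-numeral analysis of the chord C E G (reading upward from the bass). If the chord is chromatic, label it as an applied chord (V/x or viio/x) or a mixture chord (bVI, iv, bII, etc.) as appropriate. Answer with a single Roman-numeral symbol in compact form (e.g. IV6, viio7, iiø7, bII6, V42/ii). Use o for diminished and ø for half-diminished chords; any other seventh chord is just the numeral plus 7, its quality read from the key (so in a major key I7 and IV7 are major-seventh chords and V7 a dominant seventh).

Stacked in thirds the chord is C-E-G: a major triad on C.
C is the lowered third degree of A major (diatonic 3 would be C#). This is a major triad on the lowered third degree, borrowed from the parallel minor.

bIII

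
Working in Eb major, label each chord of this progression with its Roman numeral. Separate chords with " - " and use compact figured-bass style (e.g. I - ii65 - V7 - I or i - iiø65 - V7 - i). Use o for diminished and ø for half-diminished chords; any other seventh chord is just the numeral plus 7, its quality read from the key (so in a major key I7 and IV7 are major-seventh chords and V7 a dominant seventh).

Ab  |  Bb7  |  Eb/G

IV - V7 - I6

Ab: major triad on Ab = scale degree 4 → IV.
Bb7: root Bb is the dominant; dominant seventh chord there is V7.
Eb/G has root Eb, degree 1 in Eb major, so I6.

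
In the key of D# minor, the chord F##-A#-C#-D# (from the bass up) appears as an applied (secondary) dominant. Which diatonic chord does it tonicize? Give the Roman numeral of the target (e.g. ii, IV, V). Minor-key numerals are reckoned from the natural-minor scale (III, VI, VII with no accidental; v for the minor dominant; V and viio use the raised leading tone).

iv

The chord is a dominant seventh chord on D#.
A dominant resolves down a perfect fifth: D# → G#. In D# minor, G# is scale degree 4, i.e. iv.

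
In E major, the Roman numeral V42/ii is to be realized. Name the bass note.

B

The applied chord V42/ii is rooted on C#: C#-E#-G#-B.
The figure 42 means third inversion — the seventh is in the bass.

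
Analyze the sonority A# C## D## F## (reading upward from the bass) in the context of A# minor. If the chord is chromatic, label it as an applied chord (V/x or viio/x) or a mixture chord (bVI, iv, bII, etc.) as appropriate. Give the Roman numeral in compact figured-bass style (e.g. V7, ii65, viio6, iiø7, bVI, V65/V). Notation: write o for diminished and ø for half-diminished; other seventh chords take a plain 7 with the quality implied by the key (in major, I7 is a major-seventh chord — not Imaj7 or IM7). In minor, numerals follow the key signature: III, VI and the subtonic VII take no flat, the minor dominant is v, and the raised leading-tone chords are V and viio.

The pitches D##-F##-A#-C## form a half-diminished seventh chord rooted on D##.
D## sits a half step below E# (V in A# minor); a diminished chord there is the applied leading-tone chord of V.
With A# in the bass the chord is in second inversion, so the figured bass is 43.

viiø43/V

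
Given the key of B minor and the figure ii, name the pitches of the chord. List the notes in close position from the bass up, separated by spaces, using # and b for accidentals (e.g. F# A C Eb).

C# E G#

ii is the minor supertonic, borrowed from the parallel major (the Dorian ii). In B minor that root is C#.
So the chord is C#-E-G#.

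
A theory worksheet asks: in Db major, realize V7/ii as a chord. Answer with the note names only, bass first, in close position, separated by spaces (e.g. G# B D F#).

Bb D F Ab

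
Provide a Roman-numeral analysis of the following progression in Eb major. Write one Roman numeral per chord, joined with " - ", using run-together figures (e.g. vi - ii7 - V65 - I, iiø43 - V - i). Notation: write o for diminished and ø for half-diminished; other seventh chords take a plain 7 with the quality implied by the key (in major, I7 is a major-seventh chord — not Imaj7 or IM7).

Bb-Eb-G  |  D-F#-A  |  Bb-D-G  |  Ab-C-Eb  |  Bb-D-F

Bb-Eb-G has root Eb, degree 1 in Eb major, so I64.
D-F#-A: a major triad on D, the applied dominant of iii → V/iii.
Bb-D-G: minor triad on G = scale degree 3 → iii6.
Ab-C-Eb has root Ab, degree 4 in Eb major, so IV.
Bb-D-F: root Bb is the dominant; major triad there is V.

I64 - V/iii - iii6 - IV - V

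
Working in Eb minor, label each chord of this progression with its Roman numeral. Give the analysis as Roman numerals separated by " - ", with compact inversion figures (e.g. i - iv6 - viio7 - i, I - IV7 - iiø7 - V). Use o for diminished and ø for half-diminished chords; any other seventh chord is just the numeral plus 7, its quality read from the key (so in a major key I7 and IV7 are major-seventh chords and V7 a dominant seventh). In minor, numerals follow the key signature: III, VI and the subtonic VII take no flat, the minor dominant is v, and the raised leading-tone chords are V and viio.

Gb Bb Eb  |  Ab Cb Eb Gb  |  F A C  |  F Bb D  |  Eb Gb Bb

i6 - iv7 - V/V - V64 - i

Gb-Bb-Eb: root Eb is the tonic; minor triad there is i6.
Ab-Cb-Eb-Gb: root Ab is the subdominant; minor seventh chord there is iv7.
F-A-C is the secondary dominant of V (major triad on F): V/V.
F-Bb-D has root Bb, degree 5 in Eb minor, so V64.
Eb-Gb-Bb: minor triad on Eb = scale degree 1 → i.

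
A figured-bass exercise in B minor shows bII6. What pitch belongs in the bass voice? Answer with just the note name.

E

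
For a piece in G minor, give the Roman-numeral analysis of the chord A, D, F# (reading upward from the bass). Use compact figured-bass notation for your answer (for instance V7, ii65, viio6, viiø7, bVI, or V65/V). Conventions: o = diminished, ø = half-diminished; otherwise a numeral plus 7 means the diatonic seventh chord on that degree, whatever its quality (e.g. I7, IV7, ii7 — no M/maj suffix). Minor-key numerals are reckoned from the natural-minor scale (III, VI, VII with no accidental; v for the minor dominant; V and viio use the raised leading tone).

V64

Stacked in thirds the chord is D-F#-A: a major triad on D.
In G minor, D is the dominant; the diatonic major triad there is V.
With A in the bass the chord is in second inversion, so the figured bass is 64.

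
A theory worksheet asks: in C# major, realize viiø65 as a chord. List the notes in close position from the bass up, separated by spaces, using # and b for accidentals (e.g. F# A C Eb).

D# F# A# B#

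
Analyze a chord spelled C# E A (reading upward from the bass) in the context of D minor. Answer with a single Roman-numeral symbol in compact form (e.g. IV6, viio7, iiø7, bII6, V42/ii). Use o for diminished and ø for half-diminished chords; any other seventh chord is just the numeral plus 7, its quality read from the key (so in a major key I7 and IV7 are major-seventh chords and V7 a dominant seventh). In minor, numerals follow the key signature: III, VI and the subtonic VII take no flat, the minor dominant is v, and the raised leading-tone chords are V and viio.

Stacked in thirds the chord is A-C#-E: a major triad on A.
In D minor, A is the dominant; the diatonic major triad there is V.
With C# in the bass the chord is in first inversion, so the figured bass is 6.

V6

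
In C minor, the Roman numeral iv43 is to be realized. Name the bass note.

iv in C minor has root F; the chord is F-Ab-C-Eb.
The figure 43 means second inversion — the fifth is in the bass.

C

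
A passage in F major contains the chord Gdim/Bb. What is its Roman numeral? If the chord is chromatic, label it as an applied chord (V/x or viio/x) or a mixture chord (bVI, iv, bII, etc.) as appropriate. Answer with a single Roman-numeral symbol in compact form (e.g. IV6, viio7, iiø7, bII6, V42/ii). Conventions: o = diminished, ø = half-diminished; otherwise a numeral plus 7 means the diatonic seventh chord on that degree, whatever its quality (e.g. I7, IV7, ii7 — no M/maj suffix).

The pitches G-Bb-Db form a diminished triad rooted on G.
G is the second degree of F major. This is the diminished supertonic triad, borrowed from the parallel minor.
With Bb in the bass the chord is in first inversion, so the figured bass is 6.

iio6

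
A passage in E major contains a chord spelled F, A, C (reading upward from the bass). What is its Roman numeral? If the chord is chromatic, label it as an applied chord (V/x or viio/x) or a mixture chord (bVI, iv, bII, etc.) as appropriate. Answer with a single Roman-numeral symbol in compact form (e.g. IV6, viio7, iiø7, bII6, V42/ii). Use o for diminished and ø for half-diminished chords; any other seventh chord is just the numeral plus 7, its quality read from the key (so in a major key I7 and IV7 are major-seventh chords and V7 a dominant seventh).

The pitches F-A-C form a major triad rooted on F.
F is the lowered second degree of E major (diatonic 2 would be F#). This is the Neapolitan chord — a major triad on the lowered second degree.

bII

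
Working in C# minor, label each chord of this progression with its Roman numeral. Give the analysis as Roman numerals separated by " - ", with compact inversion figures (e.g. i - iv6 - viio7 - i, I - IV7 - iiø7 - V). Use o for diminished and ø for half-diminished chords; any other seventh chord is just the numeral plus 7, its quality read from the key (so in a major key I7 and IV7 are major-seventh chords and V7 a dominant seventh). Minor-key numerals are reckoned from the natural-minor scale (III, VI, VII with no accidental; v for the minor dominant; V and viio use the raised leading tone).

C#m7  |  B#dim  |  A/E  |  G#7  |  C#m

i7 - viio - VI64 - V7 - i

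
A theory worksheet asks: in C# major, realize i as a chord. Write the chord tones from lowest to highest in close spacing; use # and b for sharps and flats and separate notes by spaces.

i is the minor tonic, borrowed from the parallel minor. In C# major that root is C#.
So the chord is C#-E-G#.

C# E G#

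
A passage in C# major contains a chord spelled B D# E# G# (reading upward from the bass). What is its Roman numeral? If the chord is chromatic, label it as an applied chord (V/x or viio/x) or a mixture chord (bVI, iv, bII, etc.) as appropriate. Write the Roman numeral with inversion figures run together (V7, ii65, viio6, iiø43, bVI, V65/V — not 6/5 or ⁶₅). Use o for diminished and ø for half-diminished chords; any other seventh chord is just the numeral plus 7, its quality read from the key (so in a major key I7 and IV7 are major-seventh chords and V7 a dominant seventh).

viiø43/IV

Stacked in thirds the chord is E#-G#-B-D#: a half-diminished seventh chord on E#.
E# sits a half step below F# (IV in C# major); a diminished chord there is the applied leading-tone chord of IV.
With B in the bass the chord is in second inversion, so the figured bass is 43.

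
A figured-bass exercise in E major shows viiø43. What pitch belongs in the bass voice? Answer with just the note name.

A

viiø in E major has root D#; the chord is D#-F#-A-C#.
The figure 43 means second inversion — the fifth is in the bass.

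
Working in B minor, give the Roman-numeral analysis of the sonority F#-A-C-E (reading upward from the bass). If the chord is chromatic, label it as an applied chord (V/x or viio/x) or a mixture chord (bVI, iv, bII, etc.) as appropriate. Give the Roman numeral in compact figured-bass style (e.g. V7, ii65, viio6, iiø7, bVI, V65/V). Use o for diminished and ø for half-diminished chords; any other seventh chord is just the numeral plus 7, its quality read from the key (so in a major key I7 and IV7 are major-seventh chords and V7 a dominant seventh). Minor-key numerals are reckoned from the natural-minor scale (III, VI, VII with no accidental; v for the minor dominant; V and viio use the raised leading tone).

The pitches F#-A-C-E form a half-diminished seventh chord rooted on F#.
F# sits a half step below G (VI in B minor); a diminished chord there is the applied leading-tone chord of VI.

viiø7/VI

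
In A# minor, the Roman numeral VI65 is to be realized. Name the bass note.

A#

VI in A# minor has root F#; the chord is F#-A#-C#-E#.
The figure 65 means first inversion — the third is in the bass.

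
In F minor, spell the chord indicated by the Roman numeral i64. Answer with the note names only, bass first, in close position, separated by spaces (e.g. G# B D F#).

In F minor, scale degree 1 is F, and the diatonic chord built there is a minor triad.
Stacking thirds from F gives F-Ab-C.
The figured bass 64 indicates second inversion, placing the fifth (C) in the bass: C-F-Ab.

C F Ab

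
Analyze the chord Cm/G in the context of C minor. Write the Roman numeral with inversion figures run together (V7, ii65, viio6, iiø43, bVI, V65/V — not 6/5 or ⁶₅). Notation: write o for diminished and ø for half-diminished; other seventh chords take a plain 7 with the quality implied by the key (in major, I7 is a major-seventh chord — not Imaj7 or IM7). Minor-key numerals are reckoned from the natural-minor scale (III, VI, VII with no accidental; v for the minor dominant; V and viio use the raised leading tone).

i64

Stacked in thirds the chord is C-Eb-G: a minor triad on C.
C is scale degree 1 in C minor, and a minor triad on that degree is written i.
With G in the bass the chord is in second inversion, so the figured bass is 64.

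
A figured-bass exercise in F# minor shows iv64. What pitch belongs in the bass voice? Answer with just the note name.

iv in F# minor has root B; the chord is B-D-F#.
The figure 64 means second inversion — the fifth is in the bass.

F#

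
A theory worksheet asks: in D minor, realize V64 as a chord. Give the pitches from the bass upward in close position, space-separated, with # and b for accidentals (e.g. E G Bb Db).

In D minor, scale degree 5 is A. The dominant is major (leading tone raised), so V is a major triad.
That chord is spelled A-C#-E.
With the 64 figure the chord is in second inversion; from the bass E upward in close position it reads E-A-C#.

E A C#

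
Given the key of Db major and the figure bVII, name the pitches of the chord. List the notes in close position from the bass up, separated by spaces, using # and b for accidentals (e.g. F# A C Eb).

Cb Eb Gb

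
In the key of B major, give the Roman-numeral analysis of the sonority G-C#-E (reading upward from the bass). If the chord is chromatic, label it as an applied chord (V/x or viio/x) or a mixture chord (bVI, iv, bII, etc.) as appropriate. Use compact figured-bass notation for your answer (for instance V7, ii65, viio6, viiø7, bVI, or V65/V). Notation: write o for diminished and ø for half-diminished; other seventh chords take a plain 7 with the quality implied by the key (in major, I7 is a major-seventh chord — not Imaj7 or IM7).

iio64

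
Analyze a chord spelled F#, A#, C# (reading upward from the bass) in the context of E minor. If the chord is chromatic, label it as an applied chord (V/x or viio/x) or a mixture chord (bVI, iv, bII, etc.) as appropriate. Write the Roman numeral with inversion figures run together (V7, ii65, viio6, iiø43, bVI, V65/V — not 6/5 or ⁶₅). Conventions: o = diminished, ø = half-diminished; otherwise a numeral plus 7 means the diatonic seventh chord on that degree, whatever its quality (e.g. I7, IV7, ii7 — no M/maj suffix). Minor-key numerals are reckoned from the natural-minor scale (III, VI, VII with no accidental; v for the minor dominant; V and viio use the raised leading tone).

The pitches F#-A#-C# form a major triad rooted on F#.
F# is not a diatonic chord root with this quality in E minor, but it lies a perfect fifth above B (V), so the chord functions as an applied dominant of V.

V/V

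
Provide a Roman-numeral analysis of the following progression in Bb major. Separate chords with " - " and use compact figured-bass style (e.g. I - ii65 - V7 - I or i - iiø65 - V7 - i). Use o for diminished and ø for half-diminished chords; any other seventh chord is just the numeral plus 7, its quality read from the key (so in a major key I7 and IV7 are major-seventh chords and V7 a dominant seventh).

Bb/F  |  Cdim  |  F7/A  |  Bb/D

I64 - iio - V65 - I6

Bb/F: root Bb is the tonic; major triad there is I64.
Cdim: C with this quality isn't in the key; it's iio, borrowed from the parallel minor.
F7/A: dominant seventh chord on F = scale degree 5 → V65.
Bb/D has root Bb, degree 1 in Bb major, so I6.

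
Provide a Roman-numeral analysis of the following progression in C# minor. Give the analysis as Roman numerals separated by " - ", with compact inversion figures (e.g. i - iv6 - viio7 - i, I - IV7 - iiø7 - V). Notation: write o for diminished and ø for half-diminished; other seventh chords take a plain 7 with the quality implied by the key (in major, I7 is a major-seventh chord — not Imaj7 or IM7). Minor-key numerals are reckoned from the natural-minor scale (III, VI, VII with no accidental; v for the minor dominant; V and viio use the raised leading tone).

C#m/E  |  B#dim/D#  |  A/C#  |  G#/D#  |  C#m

i6 - viio6 - VI6 - V64 - i

C#m/E: root C# is the tonic; minor triad there is i6.
B#dim/D#: diminished triad on B# = scale degree 7 → viio6.
A/C#: root A is the submediant; major triad there is VI6.
G#/D# has root G#, degree 5 in C# minor, so V64.
C#m: root C# is the tonic; minor triad there is i.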